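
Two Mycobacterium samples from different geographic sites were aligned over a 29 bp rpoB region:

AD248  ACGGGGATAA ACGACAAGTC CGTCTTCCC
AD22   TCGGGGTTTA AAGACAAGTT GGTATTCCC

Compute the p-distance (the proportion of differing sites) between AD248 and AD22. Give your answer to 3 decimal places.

0.241

The sequences differ at positions 1 (A/T), 7 (A/T), 9 (A/T), 12 (C/A), 20 (C/T), 21 (C/G), 24 (C/A).
There are 7 differences over 29 sites, so p = 7/29 = 0.241.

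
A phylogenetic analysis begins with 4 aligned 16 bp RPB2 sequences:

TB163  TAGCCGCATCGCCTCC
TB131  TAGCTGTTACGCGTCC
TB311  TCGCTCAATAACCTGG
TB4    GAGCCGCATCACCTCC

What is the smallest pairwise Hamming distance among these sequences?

2

Pairwise Hamming distances:
  TB163 vs TB131: 5
  TB163 vs TB311: 8
  TB163 vs TB4: 2
  TB131 vs TB311: 10
  TB131 vs TB4: 7
  TB311 vs TB4: 8
The smallest is 2, between TB163 and TB4.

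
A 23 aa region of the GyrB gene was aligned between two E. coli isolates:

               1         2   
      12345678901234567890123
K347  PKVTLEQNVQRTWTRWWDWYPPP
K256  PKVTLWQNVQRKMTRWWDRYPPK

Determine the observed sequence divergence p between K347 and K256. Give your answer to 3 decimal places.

Differing sites — 6:E/W; 12:T/K; 13:W/M; 19:W/R; 23:P/K.
There are 5 differences over 23 sites, so p = 5/23 = 0.217.

0.217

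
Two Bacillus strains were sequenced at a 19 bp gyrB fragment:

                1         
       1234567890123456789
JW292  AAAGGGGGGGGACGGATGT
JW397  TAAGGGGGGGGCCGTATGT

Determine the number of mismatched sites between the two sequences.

The sequences differ at positions 1 (A/T), 12 (A/C), 15 (G/T).
That gives 3 mismatches out of 19 aligned sites, so the Hamming distance is 3.

3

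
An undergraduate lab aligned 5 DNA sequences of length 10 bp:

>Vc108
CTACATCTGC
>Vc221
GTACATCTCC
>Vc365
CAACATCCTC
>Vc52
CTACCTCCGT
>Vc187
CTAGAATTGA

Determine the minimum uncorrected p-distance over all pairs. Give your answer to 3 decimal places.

0.200

Pairwise Hamming distances:
  Vc108 vs Vc221: 2
  Vc108 vs Vc365: 3
  Vc108 vs Vc52: 3
  Vc108 vs Vc187: 4
  Vc221 vs Vc365: 4
  Vc221 vs Vc52: 5
  Vc221 vs Vc187: 6
  Vc365 vs Vc52: 4
  Vc365 vs Vc187: 7
  Vc52 vs Vc187: 6
The smallest is 2 mismatches, between Vc108 and Vc221; p = 2/10 = 0.200.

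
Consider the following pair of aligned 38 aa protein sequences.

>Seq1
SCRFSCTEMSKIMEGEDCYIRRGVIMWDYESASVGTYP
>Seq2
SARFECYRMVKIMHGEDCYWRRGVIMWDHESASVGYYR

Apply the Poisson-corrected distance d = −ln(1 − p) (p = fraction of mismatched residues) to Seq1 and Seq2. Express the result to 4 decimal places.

The sequences differ at positions 2 (C/A), 5 (S/E), 7 (T/Y), 8 (E/R), 10 (S/V), 14 (E/H), 20 (I/W), 29 (Y/H), 36 (T/Y), 38 (P/R).
p = 10/38 = 0.263158.
d = −ln(1 − 0.263158) = −ln(0.736842) = 0.3054.

0.3054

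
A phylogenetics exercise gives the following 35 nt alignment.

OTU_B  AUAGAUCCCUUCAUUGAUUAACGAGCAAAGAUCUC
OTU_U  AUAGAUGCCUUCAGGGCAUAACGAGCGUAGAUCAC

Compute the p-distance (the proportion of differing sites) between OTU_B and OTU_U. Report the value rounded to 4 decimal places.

0.2286

The sequences differ at positions 7 (C/G), 14 (U/G), 15 (U/G), 17 (A/C), 18 (U/A), 27 (A/G), 28 (A/U), 34 (U/A).
There are 8 differences over 35 sites, so p = 8/35 = 0.2286.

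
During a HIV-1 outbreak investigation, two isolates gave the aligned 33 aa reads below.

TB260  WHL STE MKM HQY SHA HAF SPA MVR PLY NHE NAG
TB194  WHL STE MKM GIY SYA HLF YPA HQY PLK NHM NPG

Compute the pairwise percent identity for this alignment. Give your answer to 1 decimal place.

Mismatches occur at site 10 (H→G), site 11 (Q→I), site 14 (H→Y), site 17 (A→L), site 19 (S→Y), site 22 (M→H), site 23 (V→Q), site 24 (R→Y), site 27 (Y→K), site 30 (E→M), site 32 (A→P).
22 of the 33 sites match, so the percent identity is 22/33 × 100 = 66.7%.

66.7%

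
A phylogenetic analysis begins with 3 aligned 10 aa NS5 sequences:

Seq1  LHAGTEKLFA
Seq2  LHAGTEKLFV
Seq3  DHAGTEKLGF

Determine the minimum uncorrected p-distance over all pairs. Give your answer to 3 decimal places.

Pairwise Hamming distances:
  Seq1 vs Seq2: 1
  Seq1 vs Seq3: 3
  Seq2 vs Seq3: 3
The smallest is 1 mismatch, between Seq1 and Seq2; p = 1/10 = 0.100.

0.100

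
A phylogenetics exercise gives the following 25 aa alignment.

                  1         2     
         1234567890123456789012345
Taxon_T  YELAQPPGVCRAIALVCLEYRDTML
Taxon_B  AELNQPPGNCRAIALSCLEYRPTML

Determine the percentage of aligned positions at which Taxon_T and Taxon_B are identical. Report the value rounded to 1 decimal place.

Mismatches occur at site 1 (Y→A), site 4 (A→N), site 9 (V→N), site 16 (V→S), site 22 (D→P).
20 of the 25 sites match, so the percent identity is 20/25 × 100 = 80.0%.

80.0%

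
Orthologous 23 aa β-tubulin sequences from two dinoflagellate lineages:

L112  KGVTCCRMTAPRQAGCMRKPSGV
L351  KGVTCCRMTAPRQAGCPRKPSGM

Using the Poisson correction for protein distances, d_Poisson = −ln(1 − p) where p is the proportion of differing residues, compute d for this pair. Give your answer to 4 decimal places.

0.0910

Differing sites — 17:M/P; 23:V/M.
p = 2/23 = 0.086957.
d = −ln(1 − 0.086957) = −ln(0.913043) = 0.0910.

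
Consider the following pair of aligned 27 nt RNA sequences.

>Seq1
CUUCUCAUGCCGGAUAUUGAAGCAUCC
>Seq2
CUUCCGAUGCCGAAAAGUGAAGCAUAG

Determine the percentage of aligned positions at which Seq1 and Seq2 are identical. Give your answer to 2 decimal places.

74.07%

Differing sites — 5:U/C; 6:C/G; 13:G/A; 15:U/A; 17:U/G; 26:C/A; 27:C/G.
20 of the 27 sites match, so the percent identity is 20/27 × 100 = 74.07%.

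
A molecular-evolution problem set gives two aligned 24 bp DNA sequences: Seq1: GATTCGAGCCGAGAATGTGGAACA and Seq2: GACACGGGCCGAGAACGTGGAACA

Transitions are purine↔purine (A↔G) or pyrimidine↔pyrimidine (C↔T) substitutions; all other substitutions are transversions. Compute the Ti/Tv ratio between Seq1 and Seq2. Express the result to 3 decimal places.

3.000

The sequences differ at positions 3 (T/C, transition), 4 (T/A, transversion), 7 (A/G, transition), 16 (T/C, transition).
Of the 4 differences, 3 transitions and 1 transversion, so Ti/Tv = 3/1 = 3.000.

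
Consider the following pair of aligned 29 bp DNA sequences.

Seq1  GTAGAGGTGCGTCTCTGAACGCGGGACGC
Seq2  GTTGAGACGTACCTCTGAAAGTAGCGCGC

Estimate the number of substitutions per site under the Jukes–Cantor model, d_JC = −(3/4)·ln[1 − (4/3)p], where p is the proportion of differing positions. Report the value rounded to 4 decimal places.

0.5285

The sequences differ at positions 3 (A/T), 7 (G/A), 8 (T/C), 10 (C/T), 11 (G/A), 12 (T/C), 20 (C/A), 22 (C/T), 23 (G/A), 25 (G/C), 26 (A/G).
p = 11/29 = 0.379310.
d = −0.75 · ln(1 − (4/3)·0.379310) = −0.75 · ln(0.494253) = −0.75 · (-0.704708) = 0.5285.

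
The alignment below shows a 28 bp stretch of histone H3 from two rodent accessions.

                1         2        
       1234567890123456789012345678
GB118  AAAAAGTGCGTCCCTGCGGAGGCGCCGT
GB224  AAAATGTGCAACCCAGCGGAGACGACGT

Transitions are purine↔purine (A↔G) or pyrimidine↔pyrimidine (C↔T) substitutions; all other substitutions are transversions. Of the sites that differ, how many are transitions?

2

Mismatches occur at site 5 (A↔T, transversion), site 10 (G↔A, transition), site 11 (T↔A, transversion), site 15 (T↔A, transversion), site 22 (G↔A, transition), site 25 (C↔A, transversion).
Of the 6 differences, 2 transitions and 4 transversions, so the answer is 2.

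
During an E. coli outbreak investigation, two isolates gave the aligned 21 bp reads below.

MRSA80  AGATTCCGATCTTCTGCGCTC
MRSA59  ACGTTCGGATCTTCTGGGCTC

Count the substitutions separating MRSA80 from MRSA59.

4

The sequences differ at positions 2 (G/C), 3 (A/G), 7 (C/G), 17 (C/G).
That gives 4 mismatches out of 21 aligned sites, so the Hamming distance is 4.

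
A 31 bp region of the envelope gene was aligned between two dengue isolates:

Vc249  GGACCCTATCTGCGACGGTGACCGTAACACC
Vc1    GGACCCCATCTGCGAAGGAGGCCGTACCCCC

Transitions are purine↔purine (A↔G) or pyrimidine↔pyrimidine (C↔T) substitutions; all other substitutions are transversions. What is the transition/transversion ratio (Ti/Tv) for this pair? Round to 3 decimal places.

The sequences differ at positions 7 (T/C, transition), 16 (C/A, transversion), 19 (T/A, transversion), 21 (A/G, transition), 27 (A/C, transversion), 29 (A/C, transversion).
Of the 6 differences, 2 transitions and 4 transversions, so Ti/Tv = 2/4 = 0.500.

0.500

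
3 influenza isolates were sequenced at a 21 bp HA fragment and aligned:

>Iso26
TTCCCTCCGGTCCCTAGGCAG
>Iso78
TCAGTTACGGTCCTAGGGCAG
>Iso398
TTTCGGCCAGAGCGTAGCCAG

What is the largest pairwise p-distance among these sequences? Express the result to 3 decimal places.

Pairwise Hamming distances:
  Iso26 vs Iso78: 8
  Iso26 vs Iso398: 8
  Iso78 vs Iso398: 13
The largest is 13 mismatches, between Iso78 and Iso398; p = 13/21 = 0.619.

0.619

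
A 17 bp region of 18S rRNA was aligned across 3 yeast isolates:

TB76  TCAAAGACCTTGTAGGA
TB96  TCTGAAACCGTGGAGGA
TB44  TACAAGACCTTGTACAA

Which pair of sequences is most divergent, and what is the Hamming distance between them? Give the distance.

8

Pairwise Hamming distances:
  TB76 vs TB96: 5
  TB76 vs TB44: 4
  TB96 vs TB44: 8
The largest is 8, between TB96 and TB44.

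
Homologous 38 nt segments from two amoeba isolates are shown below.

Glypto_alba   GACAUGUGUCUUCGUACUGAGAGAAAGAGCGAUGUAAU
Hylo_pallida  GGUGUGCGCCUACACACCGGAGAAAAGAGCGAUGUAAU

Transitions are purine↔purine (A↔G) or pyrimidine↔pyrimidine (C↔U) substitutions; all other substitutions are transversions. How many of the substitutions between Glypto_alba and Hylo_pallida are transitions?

Mismatches occur at site 2 (A/G, transition), site 3 (C/U, transition), site 4 (A/G, transition), site 7 (U/C, transition), site 9 (U/C, transition), site 12 (U/A, transversion), site 14 (G/A, transition), site 15 (U/C, transition), site 18 (U/C, transition), site 20 (A/G, transition), site 21 (G/A, transition), site 22 (A/G, transition), site 23 (G/A, transition).
Of the 13 differences, 12 transitions and 1 transversion, so the answer is 12.

12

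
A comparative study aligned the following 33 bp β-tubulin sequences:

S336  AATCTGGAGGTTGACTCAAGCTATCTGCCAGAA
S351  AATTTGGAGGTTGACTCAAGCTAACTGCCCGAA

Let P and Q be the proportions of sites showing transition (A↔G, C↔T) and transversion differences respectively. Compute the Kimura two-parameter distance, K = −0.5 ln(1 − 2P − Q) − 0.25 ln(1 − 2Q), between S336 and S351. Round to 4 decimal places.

Differing sites — 4:C/T (Ti); 24:T/A (Tv); 30:A/C (Tv).
Of the 3 differences, 1 transition and 2 transversions over 33 sites: P = 1/33 = 0.030303, Q = 2/33 = 0.060606.
d = −0.5·ln(0.878788) − 0.25·ln(0.878788) = −0.5·(-0.129212) − 0.25·(-0.129212) = 0.0969.

0.0969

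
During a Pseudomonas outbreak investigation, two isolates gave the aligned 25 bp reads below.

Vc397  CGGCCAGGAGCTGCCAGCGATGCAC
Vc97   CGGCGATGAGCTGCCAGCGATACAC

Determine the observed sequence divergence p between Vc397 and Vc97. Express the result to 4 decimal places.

0.1200

Differing sites — 5:C/G; 7:G/T; 22:G/A.
There are 3 differences over 25 sites, so p = 3/25 = 0.1200.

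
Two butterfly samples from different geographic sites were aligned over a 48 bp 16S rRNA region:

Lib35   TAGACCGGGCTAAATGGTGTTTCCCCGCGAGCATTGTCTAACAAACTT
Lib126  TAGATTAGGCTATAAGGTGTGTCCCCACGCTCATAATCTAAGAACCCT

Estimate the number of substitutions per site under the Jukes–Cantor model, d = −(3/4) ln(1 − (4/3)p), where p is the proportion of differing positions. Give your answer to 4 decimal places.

0.3694

Differing sites — 5:C/T; 6:C/T; 7:G/A; 13:A/T; 15:T/A; 21:T/G; 27:G/A; 30:A/C; 31:G/T; 35:T/A; 36:G/A; 42:C/G; 45:A/C; 47:T/C.
p = 14/48 = 0.291667.
d = −0.75 · ln(1 − (4/3)·0.291667) = −0.75 · ln(0.611111) = −0.75 · (-0.492477) = 0.3694.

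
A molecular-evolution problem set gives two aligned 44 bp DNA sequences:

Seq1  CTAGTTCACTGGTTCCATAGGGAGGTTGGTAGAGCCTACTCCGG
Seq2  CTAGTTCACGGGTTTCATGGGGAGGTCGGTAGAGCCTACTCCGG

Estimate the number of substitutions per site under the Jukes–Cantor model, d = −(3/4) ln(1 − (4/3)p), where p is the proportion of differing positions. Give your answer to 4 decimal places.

Differing sites — 10:T/G; 15:C/T; 19:A/G; 27:T/C.
p = 4/44 = 0.090909.
d = −0.75 · ln(1 − (4/3)·0.090909) = −0.75 · ln(0.878788) = −0.75 · (-0.129212) = 0.0969.

0.0969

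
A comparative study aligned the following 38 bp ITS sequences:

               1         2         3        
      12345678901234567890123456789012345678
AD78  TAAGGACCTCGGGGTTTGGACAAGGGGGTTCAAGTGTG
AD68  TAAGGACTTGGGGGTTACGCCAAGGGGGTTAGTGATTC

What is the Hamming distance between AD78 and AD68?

Differing sites — 8:C/T; 10:C/G; 17:T/A; 18:G/C; 20:A/C; 31:C/A; 32:A/G; 33:A/T; 35:T/A; 36:G/T; 38:G/C.
That gives 11 mismatches out of 38 aligned sites, so the Hamming distance is 11.

11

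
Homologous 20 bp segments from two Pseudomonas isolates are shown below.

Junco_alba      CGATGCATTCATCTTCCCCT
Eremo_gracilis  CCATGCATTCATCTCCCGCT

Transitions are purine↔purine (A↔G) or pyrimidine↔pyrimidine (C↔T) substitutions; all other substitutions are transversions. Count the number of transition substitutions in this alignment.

Differing sites — 2:G/C (Tv); 15:T/C (Ti); 18:C/G (Tv).
Of the 3 differences, 1 transition and 2 transversions, so the answer is 1.

1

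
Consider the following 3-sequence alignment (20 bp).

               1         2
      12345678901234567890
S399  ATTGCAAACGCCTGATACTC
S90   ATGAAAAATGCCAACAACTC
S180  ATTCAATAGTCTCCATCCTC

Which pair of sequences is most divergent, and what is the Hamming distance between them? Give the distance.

11

Pairwise Hamming distances:
  S399 vs S90: 8
  S399 vs S180: 9
  S90 vs S180: 11
The largest is 11, between S90 and S180.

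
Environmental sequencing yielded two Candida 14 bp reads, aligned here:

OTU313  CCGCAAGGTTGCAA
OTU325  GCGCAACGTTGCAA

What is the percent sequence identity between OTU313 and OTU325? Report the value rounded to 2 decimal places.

85.71%

Mismatches occur at site 1 (C→G), site 7 (G→C).
12 of the 14 sites match, so the percent identity is 12/14 × 100 = 85.71%.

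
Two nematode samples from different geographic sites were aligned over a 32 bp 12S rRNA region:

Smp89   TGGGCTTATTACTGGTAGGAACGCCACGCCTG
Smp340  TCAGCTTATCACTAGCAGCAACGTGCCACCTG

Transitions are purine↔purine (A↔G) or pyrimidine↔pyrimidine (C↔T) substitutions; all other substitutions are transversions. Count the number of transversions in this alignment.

The sequences differ at positions 2 (G/C, transversion), 3 (G/A, transition), 10 (T/C, transition), 14 (G/A, transition), 16 (T/C, transition), 19 (G/C, transversion), 24 (C/T, transition), 25 (C/G, transversion), 26 (A/C, transversion), 28 (G/A, transition).
Of the 10 differences, 6 transitions and 4 transversions, so the answer is 4.

4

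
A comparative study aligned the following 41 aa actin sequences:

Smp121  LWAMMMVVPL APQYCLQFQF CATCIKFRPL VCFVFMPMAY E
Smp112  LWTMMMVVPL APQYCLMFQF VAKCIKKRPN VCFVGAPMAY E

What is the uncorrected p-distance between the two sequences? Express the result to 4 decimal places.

0.1951

Mismatches occur at site 3 (A/T), site 17 (Q/M), site 21 (C/V), site 23 (T/K), site 27 (F/K), site 30 (L/N), site 35 (F/G), site 36 (M/A).
There are 8 differences over 41 sites, so p = 8/41 = 0.1951.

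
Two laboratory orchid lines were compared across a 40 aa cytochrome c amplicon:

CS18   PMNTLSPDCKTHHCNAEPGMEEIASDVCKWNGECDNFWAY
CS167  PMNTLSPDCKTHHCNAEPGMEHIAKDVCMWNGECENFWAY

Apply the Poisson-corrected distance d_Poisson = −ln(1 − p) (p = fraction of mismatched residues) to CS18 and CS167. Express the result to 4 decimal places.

Differing sites — 22:E/H; 25:S/K; 29:K/M; 35:D/E.
p = 4/40 = 0.100000.
d = −ln(1 − 0.100000) = −ln(0.900000) = 0.1054.

0.1054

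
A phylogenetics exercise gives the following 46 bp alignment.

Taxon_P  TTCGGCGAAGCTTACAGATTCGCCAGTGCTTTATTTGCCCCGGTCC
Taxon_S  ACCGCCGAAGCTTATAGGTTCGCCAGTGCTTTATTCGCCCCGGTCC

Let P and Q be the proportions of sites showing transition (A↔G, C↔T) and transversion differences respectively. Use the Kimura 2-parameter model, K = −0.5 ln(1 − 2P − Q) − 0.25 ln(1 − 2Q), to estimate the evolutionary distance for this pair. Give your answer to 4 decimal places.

Differing sites — 1:T/A (Tv); 2:T/C (Ti); 5:G/C (Tv); 15:C/T (Ti); 18:A/G (Ti); 36:T/C (Ti).
Of the 6 differences, 4 transitions and 2 transversions over 46 sites: P = 4/46 = 0.086957, Q = 2/46 = 0.043478.
d = −0.5·ln(0.782608) − 0.25·ln(0.913044) = −0.5·(-0.245123) − 0.25·(-0.090971) = 0.1453.

0.1453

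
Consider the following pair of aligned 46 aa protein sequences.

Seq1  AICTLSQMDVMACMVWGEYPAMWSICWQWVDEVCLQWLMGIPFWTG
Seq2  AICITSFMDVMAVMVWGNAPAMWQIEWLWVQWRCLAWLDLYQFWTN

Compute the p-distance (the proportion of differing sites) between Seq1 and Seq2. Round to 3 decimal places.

0.391

Differing sites — 4:T/I; 5:L/T; 7:Q/F; 13:C/V; 18:E/N; 19:Y/A; 24:S/Q; 26:C/E; 28:Q/L; 31:D/Q; 32:E/W; 33:V/R; 36:Q/A; 39:M/D; 40:G/L; 41:I/Y; 42:P/Q; 46:G/N.
There are 18 differences over 46 sites, so p = 18/46 = 0.391.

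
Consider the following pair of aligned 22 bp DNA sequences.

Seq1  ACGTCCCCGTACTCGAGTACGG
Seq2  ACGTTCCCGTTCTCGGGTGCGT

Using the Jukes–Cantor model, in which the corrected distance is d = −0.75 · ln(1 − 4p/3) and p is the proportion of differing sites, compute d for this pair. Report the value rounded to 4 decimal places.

The sequences differ at positions 5 (C/T), 11 (A/T), 16 (A/G), 19 (A/G), 22 (G/T).
p = 5/22 = 0.227273.
d = −0.75 · ln(1 − (4/3)·0.227273) = −0.75 · ln(0.696969) = −0.75 · (-0.361014) = 0.2708.

0.2708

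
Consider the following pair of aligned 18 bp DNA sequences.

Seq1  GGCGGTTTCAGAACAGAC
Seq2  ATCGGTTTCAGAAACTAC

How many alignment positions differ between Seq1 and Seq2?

Mismatches occur at site 1 (G/A), site 2 (G/T), site 14 (C/A), site 15 (A/C), site 16 (G/T).
That gives 5 mismatches out of 18 aligned sites, so the Hamming distance is 5.

5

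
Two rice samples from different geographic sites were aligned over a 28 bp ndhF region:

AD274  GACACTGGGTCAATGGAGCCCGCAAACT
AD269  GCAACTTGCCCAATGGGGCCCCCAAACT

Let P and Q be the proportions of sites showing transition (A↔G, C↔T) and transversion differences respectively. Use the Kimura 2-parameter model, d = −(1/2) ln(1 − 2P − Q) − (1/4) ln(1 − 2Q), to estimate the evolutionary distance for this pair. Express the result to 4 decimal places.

Mismatches occur at site 2 (A/C, transversion), site 3 (C/A, transversion), site 7 (G/T, transversion), site 9 (G/C, transversion), site 10 (T/C, transition), site 17 (A/G, transition), site 22 (G/C, transversion).
Of the 7 differences, 2 transitions and 5 transversions over 28 sites: P = 2/28 = 0.071429, Q = 5/28 = 0.178571.
d = −0.5·ln(0.678571) − 0.25·ln(0.642858) = −0.5·(-0.387766) − 0.25·(-0.441831) = 0.3043.

0.3043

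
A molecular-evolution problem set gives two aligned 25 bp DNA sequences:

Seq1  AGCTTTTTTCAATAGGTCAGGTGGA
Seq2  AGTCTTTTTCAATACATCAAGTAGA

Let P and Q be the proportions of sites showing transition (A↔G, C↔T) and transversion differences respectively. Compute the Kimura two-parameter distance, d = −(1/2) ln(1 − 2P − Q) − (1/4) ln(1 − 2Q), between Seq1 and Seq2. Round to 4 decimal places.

Mismatches occur at site 3 (C→T, transition), site 4 (T→C, transition), site 15 (G→C, transversion), site 16 (G→A, transition), site 20 (G→A, transition), site 23 (G→A, transition).
Of the 6 differences, 5 transitions and 1 transversion over 25 sites: P = 5/25 = 0.200000, Q = 1/25 = 0.040000.
d = −0.5·ln(0.560000) − 0.25·ln(0.920000) = −0.5·(-0.579818) − 0.25·(-0.083382) = 0.3108.

0.3108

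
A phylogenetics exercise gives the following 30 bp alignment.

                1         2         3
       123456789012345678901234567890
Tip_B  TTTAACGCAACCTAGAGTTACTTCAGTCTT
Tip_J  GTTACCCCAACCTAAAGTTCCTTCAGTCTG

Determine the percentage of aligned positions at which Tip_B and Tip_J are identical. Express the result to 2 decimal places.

80.00%

The sequences differ at positions 1 (T/G), 5 (A/C), 7 (G/C), 15 (G/A), 20 (A/C), 30 (T/G).
24 of the 30 sites match, so the percent identity is 24/30 × 100 = 80.00%.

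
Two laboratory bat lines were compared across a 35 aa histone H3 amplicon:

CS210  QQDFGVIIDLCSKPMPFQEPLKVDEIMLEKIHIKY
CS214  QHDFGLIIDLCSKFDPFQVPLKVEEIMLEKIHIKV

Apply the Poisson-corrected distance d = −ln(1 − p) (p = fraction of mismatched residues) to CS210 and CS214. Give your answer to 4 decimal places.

The sequences differ at positions 2 (Q/H), 6 (V/L), 14 (P/F), 15 (M/D), 19 (E/V), 24 (D/E), 35 (Y/V).
p = 7/35 = 0.200000.
d = −ln(1 − 0.200000) = −ln(0.800000) = 0.2231.

0.2231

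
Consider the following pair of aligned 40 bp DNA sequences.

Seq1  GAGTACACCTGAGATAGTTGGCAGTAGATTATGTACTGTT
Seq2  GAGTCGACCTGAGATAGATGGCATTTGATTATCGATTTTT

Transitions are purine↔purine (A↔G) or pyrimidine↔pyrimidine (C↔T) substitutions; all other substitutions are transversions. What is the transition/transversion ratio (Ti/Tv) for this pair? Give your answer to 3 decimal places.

0.125

Differing sites — 5:A/C (Tv); 6:C/G (Tv); 18:T/A (Tv); 24:G/T (Tv); 26:A/T (Tv); 33:G/C (Tv); 34:T/G (Tv); 36:C/T (Ti); 38:G/T (Tv).
Of the 9 differences, 1 transition and 8 transversions, so Ti/Tv = 1/8 = 0.125.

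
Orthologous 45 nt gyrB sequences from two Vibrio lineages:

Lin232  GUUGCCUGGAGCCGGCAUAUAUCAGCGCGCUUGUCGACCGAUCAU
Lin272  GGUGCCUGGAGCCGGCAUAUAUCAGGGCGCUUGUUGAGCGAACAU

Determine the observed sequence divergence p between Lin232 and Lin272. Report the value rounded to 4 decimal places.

The sequences differ at positions 2 (U/G), 26 (C/G), 35 (C/U), 38 (C/G), 42 (U/A).
There are 5 differences over 45 sites, so p = 5/45 = 0.1111.

0.1111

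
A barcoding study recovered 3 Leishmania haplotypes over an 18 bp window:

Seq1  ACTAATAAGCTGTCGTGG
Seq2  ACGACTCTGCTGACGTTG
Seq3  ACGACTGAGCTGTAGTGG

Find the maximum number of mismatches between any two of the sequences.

Pairwise Hamming distances:
  Seq1 vs Seq2: 6
  Seq1 vs Seq3: 4
  Seq2 vs Seq3: 5
The largest is 6, between Seq1 and Seq2.

6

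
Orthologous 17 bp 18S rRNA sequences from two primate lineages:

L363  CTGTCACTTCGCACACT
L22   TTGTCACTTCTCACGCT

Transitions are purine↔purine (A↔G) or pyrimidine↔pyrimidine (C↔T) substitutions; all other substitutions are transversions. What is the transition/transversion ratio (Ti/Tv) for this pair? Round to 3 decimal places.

2.000

Differing sites — 1:C/T (Ti); 11:G/T (Tv); 15:A/G (Ti).
Of the 3 differences, 2 transitions and 1 transversion, so Ti/Tv = 2/1 = 2.000.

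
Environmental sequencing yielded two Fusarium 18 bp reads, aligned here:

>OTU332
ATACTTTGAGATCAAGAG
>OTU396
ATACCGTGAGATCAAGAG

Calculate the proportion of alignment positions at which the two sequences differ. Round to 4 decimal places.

0.1111

Differing sites — 5:T/C; 6:T/G.
There are 2 differences over 18 sites, so p = 2/18 = 0.1111.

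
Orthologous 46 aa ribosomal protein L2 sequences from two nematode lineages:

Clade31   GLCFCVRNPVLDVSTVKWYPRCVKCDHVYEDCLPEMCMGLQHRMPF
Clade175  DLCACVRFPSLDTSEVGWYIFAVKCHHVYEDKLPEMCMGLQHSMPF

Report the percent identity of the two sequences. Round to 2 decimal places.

71.74%

Differing sites — 1:G/D; 4:F/A; 8:N/F; 10:V/S; 13:V/T; 15:T/E; 17:K/G; 20:P/I; 21:R/F; 22:C/A; 26:D/H; 32:C/K; 43:R/S.
33 of the 46 sites match, so the percent identity is 33/46 × 100 = 71.74%.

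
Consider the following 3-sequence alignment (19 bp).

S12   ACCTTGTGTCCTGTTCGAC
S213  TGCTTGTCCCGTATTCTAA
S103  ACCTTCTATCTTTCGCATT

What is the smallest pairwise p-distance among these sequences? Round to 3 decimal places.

Pairwise Hamming distances:
  S12 vs S213: 8
  S12 vs S103: 9
  S213 vs S103: 12
The smallest is 8 mismatches, between S12 and S213; p = 8/19 = 0.421.

0.421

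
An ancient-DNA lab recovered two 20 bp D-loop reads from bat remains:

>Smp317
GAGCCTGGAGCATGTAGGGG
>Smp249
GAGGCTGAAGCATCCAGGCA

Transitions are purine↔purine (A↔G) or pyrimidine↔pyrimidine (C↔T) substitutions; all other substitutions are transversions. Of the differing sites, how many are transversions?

3

Mismatches occur at site 4 (C/G, transversion), site 8 (G/A, transition), site 14 (G/C, transversion), site 15 (T/C, transition), site 19 (G/C, transversion), site 20 (G/A, transition).
Of the 6 differences, 3 transitions and 3 transversions, so the answer is 3.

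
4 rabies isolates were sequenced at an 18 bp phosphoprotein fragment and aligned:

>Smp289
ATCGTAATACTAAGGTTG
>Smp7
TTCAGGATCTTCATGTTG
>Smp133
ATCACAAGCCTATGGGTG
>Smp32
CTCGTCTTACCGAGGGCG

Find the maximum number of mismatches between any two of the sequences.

Pairwise Hamming distances:
  Smp289 vs Smp7: 8
  Smp289 vs Smp133: 6
  Smp289 vs Smp32: 7
  Smp7 vs Smp133: 9
  Smp7 vs Smp32: 12
  Smp133 vs Smp32: 11
The largest is 12, between Smp7 and Smp32.

12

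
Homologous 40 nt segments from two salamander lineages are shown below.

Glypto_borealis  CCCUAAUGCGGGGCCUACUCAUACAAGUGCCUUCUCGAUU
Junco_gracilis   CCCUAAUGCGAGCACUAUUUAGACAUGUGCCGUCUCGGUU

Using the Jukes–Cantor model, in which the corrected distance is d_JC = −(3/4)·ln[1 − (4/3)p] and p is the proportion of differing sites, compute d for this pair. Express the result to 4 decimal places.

Differing sites — 11:G/A; 13:G/C; 14:C/A; 18:C/U; 20:C/U; 22:U/G; 26:A/U; 32:U/G; 38:A/G.
p = 9/40 = 0.225000.
d = −0.75 · ln(1 − (4/3)·0.225000) = −0.75 · ln(0.700000) = −0.75 · (-0.356675) = 0.2675.

0.2675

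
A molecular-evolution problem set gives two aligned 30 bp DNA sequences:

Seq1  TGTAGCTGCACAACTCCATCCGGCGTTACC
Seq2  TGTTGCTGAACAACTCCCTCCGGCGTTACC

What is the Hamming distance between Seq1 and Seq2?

3

Differing sites — 4:A/T; 9:C/A; 18:A/C.
That gives 3 mismatches out of 30 aligned sites, so the Hamming distance is 3.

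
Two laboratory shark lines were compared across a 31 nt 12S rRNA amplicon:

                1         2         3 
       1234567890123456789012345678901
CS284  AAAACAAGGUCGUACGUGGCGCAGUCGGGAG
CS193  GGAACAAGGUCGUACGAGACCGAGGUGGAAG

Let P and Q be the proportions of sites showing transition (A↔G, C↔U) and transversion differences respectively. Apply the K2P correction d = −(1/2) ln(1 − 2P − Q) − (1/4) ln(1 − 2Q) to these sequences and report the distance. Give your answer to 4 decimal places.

0.3750

The sequences differ at positions 1 (A/G, transition), 2 (A/G, transition), 17 (U/A, transversion), 19 (G/A, transition), 21 (G/C, transversion), 22 (C/G, transversion), 25 (U/G, transversion), 26 (C/U, transition), 29 (G/A, transition).
Of the 9 differences, 5 transitions and 4 transversions over 31 sites: P = 5/31 = 0.161290, Q = 4/31 = 0.129032.
d = −0.5·ln(0.548388) − 0.25·ln(0.741936) = −0.5·(-0.600772) − 0.25·(-0.298492) = 0.3750.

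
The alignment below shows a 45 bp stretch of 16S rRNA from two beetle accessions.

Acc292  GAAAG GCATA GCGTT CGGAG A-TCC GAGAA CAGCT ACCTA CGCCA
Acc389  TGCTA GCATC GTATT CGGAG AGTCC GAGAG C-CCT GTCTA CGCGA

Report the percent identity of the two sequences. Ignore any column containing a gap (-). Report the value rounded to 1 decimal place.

69.8%

Excluding the 2 gap columns leaves 43 comparable sites.
Differing sites — 1:G/T; 2:A/G; 3:A/C; 4:A/T; 5:G/A; 10:A/C; 12:C/T; 13:G/A; 30:A/G; 33:G/C; 36:A/G; 37:C/T; 44:C/G.
30 of the 43 comparable sites match, so the percent identity is 30/43 × 100 = 69.8%.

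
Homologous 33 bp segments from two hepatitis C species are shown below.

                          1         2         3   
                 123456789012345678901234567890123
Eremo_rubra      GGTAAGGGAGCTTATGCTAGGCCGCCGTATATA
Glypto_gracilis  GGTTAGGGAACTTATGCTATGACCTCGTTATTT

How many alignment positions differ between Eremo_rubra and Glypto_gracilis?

Differing sites — 4:A/T; 10:G/A; 20:G/T; 22:C/A; 24:G/C; 25:C/T; 29:A/T; 30:T/A; 31:A/T; 33:A/T.
That gives 10 mismatches out of 33 aligned sites, so the Hamming distance is 10.

10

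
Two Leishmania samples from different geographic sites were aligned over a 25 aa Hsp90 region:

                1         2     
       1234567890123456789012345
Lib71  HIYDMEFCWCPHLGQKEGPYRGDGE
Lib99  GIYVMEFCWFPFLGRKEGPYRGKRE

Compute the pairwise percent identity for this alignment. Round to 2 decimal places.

72.00%

Differing sites — 1:H/G; 4:D/V; 10:C/F; 12:H/F; 15:Q/R; 23:D/K; 24:G/R.
18 of the 25 sites match, so the percent identity is 18/25 × 100 = 72.00%.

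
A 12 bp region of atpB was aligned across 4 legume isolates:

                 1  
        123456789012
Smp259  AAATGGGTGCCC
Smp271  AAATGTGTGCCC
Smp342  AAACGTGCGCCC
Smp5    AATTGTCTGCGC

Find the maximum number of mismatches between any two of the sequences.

5

Pairwise Hamming distances:
  Smp259 vs Smp271: 1
  Smp259 vs Smp342: 3
  Smp259 vs Smp5: 4
  Smp271 vs Smp342: 2
  Smp271 vs Smp5: 3
  Smp342 vs Smp5: 5
The largest is 5, between Smp342 and Smp5.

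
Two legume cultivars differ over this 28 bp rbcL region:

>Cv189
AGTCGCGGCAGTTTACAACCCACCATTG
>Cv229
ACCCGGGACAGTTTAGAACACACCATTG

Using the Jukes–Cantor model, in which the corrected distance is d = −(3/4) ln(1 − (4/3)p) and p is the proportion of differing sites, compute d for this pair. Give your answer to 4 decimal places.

0.2524

The sequences differ at positions 2 (G/C), 3 (T/C), 6 (C/G), 8 (G/A), 16 (C/G), 20 (C/A).
p = 6/28 = 0.214286.
d = −0.75 · ln(1 − (4/3)·0.214286) = −0.75 · ln(0.714285) = −0.75 · (-0.336473) = 0.2524.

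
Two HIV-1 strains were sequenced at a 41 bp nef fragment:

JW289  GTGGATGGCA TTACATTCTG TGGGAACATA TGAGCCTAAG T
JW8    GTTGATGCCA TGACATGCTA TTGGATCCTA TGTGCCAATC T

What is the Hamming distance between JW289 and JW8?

12

Mismatches occur at site 3 (G/T), site 8 (G/C), site 12 (T/G), site 17 (T/G), site 20 (G/A), site 22 (G/T), site 26 (A/T), site 28 (A/C), site 33 (A/T), site 37 (T/A), site 39 (A/T), site 40 (G/C).
That gives 12 mismatches out of 41 aligned sites, so the Hamming distance is 12.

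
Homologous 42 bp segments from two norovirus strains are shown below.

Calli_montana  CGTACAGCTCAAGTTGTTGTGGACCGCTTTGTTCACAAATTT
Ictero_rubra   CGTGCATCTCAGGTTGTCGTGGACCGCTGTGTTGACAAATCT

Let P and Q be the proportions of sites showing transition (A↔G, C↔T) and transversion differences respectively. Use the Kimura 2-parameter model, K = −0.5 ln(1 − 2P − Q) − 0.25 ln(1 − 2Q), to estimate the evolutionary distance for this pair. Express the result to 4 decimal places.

The sequences differ at positions 4 (A/G, transition), 7 (G/T, transversion), 12 (A/G, transition), 18 (T/C, transition), 29 (T/G, transversion), 34 (C/G, transversion), 41 (T/C, transition).
Of the 7 differences, 4 transitions and 3 transversions over 42 sites: P = 4/42 = 0.095238, Q = 3/42 = 0.071429.
d = −0.5·ln(0.738095) − 0.25·ln(0.857142) = −0.5·(-0.303683) − 0.25·(-0.154152) = 0.1904.

0.1904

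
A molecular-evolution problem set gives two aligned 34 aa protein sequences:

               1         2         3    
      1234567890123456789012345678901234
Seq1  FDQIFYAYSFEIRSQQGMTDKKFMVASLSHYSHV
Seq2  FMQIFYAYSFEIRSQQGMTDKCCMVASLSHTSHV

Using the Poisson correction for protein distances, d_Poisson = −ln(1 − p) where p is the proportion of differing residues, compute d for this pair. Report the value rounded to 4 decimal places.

0.1252

The sequences differ at positions 2 (D/M), 22 (K/C), 23 (F/C), 31 (Y/T).
p = 4/34 = 0.117647.
d = −ln(1 − 0.117647) = −ln(0.882353) = 0.1252.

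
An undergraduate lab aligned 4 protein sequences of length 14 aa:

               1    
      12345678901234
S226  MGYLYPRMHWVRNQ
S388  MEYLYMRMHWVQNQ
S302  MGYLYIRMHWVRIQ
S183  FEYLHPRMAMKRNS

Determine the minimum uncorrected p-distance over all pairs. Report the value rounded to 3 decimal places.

Pairwise Hamming distances:
  S226 vs S388: 3
  S226 vs S302: 2
  S226 vs S183: 7
  S388 vs S302: 4
  S388 vs S183: 8
  S302 vs S183: 9
The smallest is 2 mismatches, between S226 and S302; p = 2/14 = 0.143.

0.143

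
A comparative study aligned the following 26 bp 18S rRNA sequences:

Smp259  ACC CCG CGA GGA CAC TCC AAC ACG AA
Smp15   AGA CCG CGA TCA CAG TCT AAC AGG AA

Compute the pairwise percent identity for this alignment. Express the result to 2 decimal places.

Mismatches occur at site 2 (C↔G), site 3 (C↔A), site 10 (G↔T), site 11 (G↔C), site 15 (C↔G), site 18 (C↔T), site 23 (C↔G).
19 of the 26 sites match, so the percent identity is 19/26 × 100 = 73.08%.

73.08%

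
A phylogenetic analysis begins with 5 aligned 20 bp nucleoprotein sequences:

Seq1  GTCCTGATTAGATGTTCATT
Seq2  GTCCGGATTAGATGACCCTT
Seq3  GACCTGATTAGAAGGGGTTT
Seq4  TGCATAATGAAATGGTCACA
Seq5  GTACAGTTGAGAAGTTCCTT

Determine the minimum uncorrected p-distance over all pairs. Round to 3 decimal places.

Pairwise Hamming distances:
  Seq1 vs Seq2: 4
  Seq1 vs Seq3: 6
  Seq1 vs Seq4: 9
  Seq1 vs Seq5: 6
  Seq2 vs Seq3: 7
  Seq2 vs Seq4: 12
  Seq2 vs Seq5: 7
  Seq3 vs Seq4: 12
  Seq3 vs Seq5: 9
  Seq4 vs Seq5: 13
The smallest is 4 mismatches, between Seq1 and Seq2; p = 4/20 = 0.200.

0.200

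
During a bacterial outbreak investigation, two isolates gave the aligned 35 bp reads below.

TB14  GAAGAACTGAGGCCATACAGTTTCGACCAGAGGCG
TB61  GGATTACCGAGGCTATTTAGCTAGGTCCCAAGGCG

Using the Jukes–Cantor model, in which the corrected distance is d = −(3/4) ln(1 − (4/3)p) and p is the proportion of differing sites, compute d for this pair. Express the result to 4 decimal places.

Differing sites — 2:A/G; 4:G/T; 5:A/T; 8:T/C; 14:C/T; 17:A/T; 18:C/T; 21:T/C; 23:T/A; 24:C/G; 26:A/T; 29:A/C; 30:G/A.
p = 13/35 = 0.371429.
d = −0.75 · ln(1 − (4/3)·0.371429) = −0.75 · ln(0.504761) = −0.75 · (-0.683670) = 0.5128.

0.5128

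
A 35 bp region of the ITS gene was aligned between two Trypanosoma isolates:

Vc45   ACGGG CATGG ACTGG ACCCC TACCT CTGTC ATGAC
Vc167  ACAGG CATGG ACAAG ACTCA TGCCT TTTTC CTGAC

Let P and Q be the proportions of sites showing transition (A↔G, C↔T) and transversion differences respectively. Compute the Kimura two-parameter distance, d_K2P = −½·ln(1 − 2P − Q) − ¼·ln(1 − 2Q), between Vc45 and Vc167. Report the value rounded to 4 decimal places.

Differing sites — 3:G/A (Ti); 13:T/A (Tv); 14:G/A (Ti); 18:C/T (Ti); 20:C/A (Tv); 22:A/G (Ti); 26:C/T (Ti); 28:G/T (Tv); 31:A/C (Tv).
Of the 9 differences, 5 transitions and 4 transversions over 35 sites: P = 5/35 = 0.142857, Q = 4/35 = 0.114286.
d = −0.5·ln(0.600000) − 0.25·ln(0.771428) = −0.5·(-0.510826) − 0.25·(-0.259512) = 0.3203.

0.3203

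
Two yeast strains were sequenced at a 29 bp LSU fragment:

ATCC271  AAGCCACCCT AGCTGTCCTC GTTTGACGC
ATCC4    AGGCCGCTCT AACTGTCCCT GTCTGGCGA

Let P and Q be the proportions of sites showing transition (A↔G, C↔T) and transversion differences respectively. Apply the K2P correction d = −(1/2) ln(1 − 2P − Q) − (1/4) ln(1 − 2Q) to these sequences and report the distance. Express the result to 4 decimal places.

0.4591

Differing sites — 2:A/G (Ti); 6:A/G (Ti); 8:C/T (Ti); 12:G/A (Ti); 19:T/C (Ti); 20:C/T (Ti); 23:T/C (Ti); 26:A/G (Ti); 29:C/A (Tv).
Of the 9 differences, 8 transitions and 1 transversion over 29 sites: P = 8/29 = 0.275862, Q = 1/29 = 0.034483.
d = −0.5·ln(0.413793) − 0.25·ln(0.931034) = −0.5·(-0.882389) − 0.25·(-0.071459) = 0.4591.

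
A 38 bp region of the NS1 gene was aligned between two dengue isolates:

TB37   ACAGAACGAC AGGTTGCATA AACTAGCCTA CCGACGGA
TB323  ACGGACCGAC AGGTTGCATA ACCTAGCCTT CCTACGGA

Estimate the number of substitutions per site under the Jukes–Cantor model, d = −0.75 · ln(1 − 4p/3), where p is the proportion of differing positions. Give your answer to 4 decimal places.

0.1447

The sequences differ at positions 3 (A/G), 6 (A/C), 22 (A/C), 30 (A/T), 33 (G/T).
p = 5/38 = 0.131579.
d = −0.75 · ln(1 − (4/3)·0.131579) = −0.75 · ln(0.824561) = −0.75 · (-0.192904) = 0.1447.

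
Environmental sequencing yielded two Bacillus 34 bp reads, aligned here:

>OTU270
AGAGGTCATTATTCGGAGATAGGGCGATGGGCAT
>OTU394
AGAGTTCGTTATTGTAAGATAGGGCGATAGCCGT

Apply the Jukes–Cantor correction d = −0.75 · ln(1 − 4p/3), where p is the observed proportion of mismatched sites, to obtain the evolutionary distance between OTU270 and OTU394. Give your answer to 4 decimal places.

Mismatches occur at site 5 (G/T), site 8 (A/G), site 14 (C/G), site 15 (G/T), site 16 (G/A), site 29 (G/A), site 31 (G/C), site 33 (A/G).
p = 8/34 = 0.235294.
d = −0.75 · ln(1 − (4/3)·0.235294) = −0.75 · ln(0.686275) = −0.75 · (-0.376477) = 0.2824.

0.2824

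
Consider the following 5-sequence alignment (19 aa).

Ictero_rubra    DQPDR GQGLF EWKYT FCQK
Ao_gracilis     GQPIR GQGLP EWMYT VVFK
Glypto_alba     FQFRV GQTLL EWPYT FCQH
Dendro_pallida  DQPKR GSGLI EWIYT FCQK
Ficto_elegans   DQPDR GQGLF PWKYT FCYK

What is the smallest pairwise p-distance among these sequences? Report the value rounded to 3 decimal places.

0.105

Pairwise Hamming distances:
  Ictero_rubra vs Ao_gracilis: 7
  Ictero_rubra vs Glypto_alba: 8
  Ictero_rubra vs Dendro_pallida: 4
  Ictero_rubra vs Ficto_elegans: 2
  Ao_gracilis vs Glypto_alba: 11
  Ao_gracilis vs Dendro_pallida: 8
  Ao_gracilis vs Ficto_elegans: 8
  Glypto_alba vs Dendro_pallida: 9
  Glypto_alba vs Ficto_elegans: 10
  Dendro_pallida vs Ficto_elegans: 6
The smallest is 2 mismatches, between Ictero_rubra and Ficto_elegans; p = 2/19 = 0.105.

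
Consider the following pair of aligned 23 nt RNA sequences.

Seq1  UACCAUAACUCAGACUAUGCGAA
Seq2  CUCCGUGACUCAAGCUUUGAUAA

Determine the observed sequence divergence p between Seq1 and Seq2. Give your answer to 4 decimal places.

Differing sites — 1:U/C; 2:A/U; 5:A/G; 7:A/G; 13:G/A; 14:A/G; 17:A/U; 20:C/A; 21:G/U.
There are 9 differences over 23 sites, so p = 9/23 = 0.3913.

0.3913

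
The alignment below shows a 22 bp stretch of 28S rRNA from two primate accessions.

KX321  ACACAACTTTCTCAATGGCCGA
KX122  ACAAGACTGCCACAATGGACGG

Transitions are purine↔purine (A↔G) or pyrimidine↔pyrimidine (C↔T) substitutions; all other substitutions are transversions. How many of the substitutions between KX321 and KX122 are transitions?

The sequences differ at positions 4 (C/A, transversion), 5 (A/G, transition), 9 (T/G, transversion), 10 (T/C, transition), 12 (T/A, transversion), 19 (C/A, transversion), 22 (A/G, transition).
Of the 7 differences, 3 transitions and 4 transversions, so the answer is 3.

3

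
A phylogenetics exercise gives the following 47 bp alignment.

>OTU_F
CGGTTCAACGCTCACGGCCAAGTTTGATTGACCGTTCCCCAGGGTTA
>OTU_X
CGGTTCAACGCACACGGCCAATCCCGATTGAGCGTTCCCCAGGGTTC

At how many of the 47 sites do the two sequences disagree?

7

Mismatches occur at site 12 (T/A), site 22 (G/T), site 23 (T/C), site 24 (T/C), site 25 (T/C), site 32 (C/G), site 47 (A/C).
That gives 7 mismatches out of 47 aligned sites, so the Hamming distance is 7.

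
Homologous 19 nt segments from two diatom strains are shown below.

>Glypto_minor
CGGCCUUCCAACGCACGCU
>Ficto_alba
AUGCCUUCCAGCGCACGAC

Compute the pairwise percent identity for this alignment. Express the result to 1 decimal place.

Differing sites — 1:C/A; 2:G/U; 11:A/G; 18:C/A; 19:U/C.
14 of the 19 sites match, so the percent identity is 14/19 × 100 = 73.7%.

73.7%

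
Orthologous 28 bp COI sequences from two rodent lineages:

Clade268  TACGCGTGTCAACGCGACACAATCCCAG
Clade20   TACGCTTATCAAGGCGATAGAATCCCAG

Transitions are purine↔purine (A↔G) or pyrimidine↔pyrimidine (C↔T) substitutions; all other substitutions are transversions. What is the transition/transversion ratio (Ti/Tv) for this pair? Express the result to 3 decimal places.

0.667

The sequences differ at positions 6 (G/T, transversion), 8 (G/A, transition), 13 (C/G, transversion), 18 (C/T, transition), 20 (C/G, transversion).
Of the 5 differences, 2 transitions and 3 transversions, so Ti/Tv = 2/3 = 0.667.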